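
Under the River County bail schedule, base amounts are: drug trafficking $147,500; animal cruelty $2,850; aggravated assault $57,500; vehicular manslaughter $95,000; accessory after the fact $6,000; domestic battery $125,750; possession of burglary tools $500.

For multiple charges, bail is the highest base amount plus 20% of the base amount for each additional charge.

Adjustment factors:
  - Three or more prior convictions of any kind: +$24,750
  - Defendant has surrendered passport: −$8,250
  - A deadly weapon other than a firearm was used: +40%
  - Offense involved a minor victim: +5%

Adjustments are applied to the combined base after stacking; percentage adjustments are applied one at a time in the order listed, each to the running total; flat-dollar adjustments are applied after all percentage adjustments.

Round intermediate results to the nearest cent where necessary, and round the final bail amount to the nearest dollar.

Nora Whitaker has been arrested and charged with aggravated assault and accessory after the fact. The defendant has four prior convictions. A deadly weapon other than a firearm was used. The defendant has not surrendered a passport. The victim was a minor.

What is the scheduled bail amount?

Base amounts from the schedule: aggravated assault $57,500; accessory after the fact $6,000.
Stacking rule: highest base plus 20% of each additional charge. Highest is aggravated assault at $57,500. Additional: $6,000 × 20% = $1,200. Combined base = $57,500 + $1,200 = $58,700.
A deadly weapon other than a firearm was used (+40%): $58,700 × 1.4 = $82,180.
Offense involved a minor victim (+5%): $82,180 × 1.05 = $86,289.
Three or more prior convictions of any kind (+$24,750 flat): $86,289 + $24,750 = $111,039.

$111,039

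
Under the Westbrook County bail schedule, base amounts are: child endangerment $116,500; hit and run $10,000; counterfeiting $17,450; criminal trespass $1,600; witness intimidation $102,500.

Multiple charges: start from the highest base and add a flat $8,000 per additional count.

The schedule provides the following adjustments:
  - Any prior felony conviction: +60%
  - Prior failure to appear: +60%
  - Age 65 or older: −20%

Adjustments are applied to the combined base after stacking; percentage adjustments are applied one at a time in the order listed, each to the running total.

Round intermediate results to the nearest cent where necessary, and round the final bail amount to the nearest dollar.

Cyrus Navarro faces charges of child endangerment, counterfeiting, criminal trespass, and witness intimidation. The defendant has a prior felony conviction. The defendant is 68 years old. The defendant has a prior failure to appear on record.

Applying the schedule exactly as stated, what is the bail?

Base amounts from the schedule: child endangerment $116,500; counterfeiting $17,450; criminal trespass $1,600; witness intimidation $102,500.
Stacking rule: highest base plus $8,000 per additional charge. Highest is child endangerment at $116,500; 3 additional charges → +$24,000. Combined base = $140,500.
Any prior felony conviction (+60%): $140,500 × 1.6 = $224,800.
Prior failure to appear (+60%): $224,800 × 1.6 = $359,680.
Age 65 or older (−20%): $359,680 × 0.8 = $287,744.

$287,744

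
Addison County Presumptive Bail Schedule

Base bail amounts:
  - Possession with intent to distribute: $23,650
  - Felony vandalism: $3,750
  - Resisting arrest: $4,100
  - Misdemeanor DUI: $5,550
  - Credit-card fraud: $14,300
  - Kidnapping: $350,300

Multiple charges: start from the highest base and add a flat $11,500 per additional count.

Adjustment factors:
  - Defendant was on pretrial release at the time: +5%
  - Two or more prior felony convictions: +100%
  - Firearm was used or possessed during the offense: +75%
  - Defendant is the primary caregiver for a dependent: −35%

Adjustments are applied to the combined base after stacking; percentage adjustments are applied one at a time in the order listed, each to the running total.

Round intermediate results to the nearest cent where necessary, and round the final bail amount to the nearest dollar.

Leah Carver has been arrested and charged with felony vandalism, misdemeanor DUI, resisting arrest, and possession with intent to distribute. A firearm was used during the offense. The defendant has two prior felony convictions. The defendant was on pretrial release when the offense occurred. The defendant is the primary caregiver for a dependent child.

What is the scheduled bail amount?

Base amounts from the schedule: felony vandalism $3,750; misdemeanor DUI $5,550; resisting arrest $4,100; possession with intent to distribute $23,650.
Stacking rule: highest base plus $11,500 per additional charge. Highest is possession with intent to distribute at $23,650; 3 additional charges → +$34,500. Combined base = $58,150.
Defendant was on pretrial release at the time (+5%): $58,150 × 1.05 = $61,057.50.
Two or more prior felony convictions (+100%): $61,057.50 × 2 = $122,115.
Firearm was used or possessed during the offense (+75%): $122,115 × 1.75 = $213,701.25.
Defendant is the primary caregiver for a dependent (−35%): $213,701.25 × 0.65 = $138,905.81.
Rounded to the nearest dollar: $138,906.

$138,906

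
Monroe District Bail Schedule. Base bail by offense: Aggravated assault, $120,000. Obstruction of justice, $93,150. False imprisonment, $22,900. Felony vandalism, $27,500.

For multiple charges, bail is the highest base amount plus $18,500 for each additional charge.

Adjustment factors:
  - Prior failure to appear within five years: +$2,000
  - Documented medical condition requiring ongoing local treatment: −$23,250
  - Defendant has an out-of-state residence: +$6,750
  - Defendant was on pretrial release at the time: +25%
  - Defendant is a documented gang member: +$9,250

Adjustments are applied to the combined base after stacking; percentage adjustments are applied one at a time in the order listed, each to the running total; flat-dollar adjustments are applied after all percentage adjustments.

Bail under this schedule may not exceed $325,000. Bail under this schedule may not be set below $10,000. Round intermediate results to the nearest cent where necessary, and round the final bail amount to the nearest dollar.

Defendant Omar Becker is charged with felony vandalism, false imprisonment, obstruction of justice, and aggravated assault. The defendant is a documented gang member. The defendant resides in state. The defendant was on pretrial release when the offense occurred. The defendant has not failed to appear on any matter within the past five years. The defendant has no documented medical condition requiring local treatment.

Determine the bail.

$228,625

Base amounts from the schedule: felony vandalism $27,500; false imprisonment $22,900; obstruction of justice $93,150; aggravated assault $120,000.
Stacking rule: highest base plus $18,500 per additional charge. Highest is aggravated assault at $120,000; 3 additional charges → +$55,500. Combined base = $175,500.
Defendant was on pretrial release at the time (+25%): $175,500 × 1.25 = $219,375.
Defendant is a documented gang member (+$9,250 flat): $219,375 + $9,250 = $228,625.
$228,625 is within the $325,000 maximum.
$228,625 is at or above the $10,000 minimum.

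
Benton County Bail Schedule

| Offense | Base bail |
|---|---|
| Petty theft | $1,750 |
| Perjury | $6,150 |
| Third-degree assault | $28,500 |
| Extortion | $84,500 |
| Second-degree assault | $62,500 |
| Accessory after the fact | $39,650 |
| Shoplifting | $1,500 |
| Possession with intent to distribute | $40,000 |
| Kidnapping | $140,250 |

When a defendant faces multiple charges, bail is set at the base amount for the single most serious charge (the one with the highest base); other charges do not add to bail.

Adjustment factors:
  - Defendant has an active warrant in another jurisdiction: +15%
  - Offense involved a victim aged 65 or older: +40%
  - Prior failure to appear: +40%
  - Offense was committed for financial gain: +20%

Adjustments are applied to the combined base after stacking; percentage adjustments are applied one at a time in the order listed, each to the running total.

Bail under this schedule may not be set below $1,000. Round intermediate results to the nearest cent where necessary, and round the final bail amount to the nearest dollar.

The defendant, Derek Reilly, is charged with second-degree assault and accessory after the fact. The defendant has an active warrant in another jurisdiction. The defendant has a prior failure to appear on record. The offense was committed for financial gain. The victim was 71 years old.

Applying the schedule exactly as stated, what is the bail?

Base amounts from the schedule: second-degree assault $62,500; accessory after the fact $39,650.
Stacking rule: use the highest base only. Highest is second-degree assault at $62,500. Combined base = $62,500.
Defendant has an active warrant in another jurisdiction (+15%): $62,500 × 1.15 = $71,875.
Offense involved a victim aged 65 or older (+40%): $71,875 × 1.4 = $100,625.
Prior failure to appear (+40%): $100,625 × 1.4 = $140,875.
Offense was committed for financial gain (+20%): $140,875 × 1.2 = $169,050.
$169,050 is at or above the $1,000 minimum.

$169,050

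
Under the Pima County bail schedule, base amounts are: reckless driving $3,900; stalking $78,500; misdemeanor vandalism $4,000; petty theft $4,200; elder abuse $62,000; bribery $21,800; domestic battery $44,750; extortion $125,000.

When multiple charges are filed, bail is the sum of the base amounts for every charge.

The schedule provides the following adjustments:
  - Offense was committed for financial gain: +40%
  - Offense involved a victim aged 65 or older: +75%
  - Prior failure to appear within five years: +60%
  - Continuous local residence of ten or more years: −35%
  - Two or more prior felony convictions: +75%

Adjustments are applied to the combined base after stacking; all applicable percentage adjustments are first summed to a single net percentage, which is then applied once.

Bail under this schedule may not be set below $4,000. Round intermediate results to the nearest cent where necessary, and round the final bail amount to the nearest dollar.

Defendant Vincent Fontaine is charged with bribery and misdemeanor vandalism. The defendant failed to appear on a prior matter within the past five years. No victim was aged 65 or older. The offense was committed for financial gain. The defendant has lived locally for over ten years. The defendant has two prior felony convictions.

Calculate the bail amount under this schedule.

Base amounts from the schedule: bribery $21,800; misdemeanor vandalism $4,000.
Stacking rule: sum of all bases. $21,800 + $4,000 = $25,800.
Net percentage adjustment: +40% +60% −35% +75% = +140%. $25,800 × 2.4 = $61,920.
$61,920 is at or above the $4,000 minimum.

$61,920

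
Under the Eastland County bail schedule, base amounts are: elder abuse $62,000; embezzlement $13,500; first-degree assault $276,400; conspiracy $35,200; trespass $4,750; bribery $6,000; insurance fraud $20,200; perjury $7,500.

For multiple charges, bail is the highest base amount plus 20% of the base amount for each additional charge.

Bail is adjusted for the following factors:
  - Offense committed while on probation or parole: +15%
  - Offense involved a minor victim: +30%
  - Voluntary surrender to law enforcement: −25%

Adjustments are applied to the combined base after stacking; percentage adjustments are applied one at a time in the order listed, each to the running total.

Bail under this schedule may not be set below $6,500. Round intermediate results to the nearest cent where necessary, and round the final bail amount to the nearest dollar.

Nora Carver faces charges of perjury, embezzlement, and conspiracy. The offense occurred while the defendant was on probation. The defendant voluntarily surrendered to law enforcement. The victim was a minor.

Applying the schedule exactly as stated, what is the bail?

Base amounts from the schedule: perjury $7,500; embezzlement $13,500; conspiracy $35,200.
Stacking rule: highest base plus 20% of each additional charge. Highest is conspiracy at $35,200. Additional: $7,500 × 20% = $1,500; $13,500 × 20% = $2,700. Combined base = $35,200 + $4,200 = $39,400.
Offense committed while on probation or parole (+15%): $39,400 × 1.15 = $45,310.
Offense involved a minor victim (+30%): $45,310 × 1.3 = $58,903.
Voluntary surrender to law enforcement (−25%): $58,903 × 0.75 = $44,177.25.
$44,177.25 is at or above the $6,500 minimum.
Rounded to the nearest dollar: $44,177.

$44,177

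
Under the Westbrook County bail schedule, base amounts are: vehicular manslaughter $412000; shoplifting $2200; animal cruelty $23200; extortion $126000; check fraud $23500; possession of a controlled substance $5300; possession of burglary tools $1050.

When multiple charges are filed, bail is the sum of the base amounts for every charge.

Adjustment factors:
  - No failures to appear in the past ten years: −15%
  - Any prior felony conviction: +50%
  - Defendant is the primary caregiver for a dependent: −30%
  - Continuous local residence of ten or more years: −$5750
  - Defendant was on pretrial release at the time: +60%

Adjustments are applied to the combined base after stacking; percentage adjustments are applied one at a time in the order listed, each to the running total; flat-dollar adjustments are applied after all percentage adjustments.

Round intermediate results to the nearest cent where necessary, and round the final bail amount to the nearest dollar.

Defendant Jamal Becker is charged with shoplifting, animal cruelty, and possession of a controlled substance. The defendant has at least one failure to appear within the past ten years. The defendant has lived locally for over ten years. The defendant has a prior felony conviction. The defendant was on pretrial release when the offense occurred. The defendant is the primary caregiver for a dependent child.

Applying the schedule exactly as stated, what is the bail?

Base amounts from the schedule: shoplifting $2200; animal cruelty $23200; possession of a controlled substance $5300.
Stacking rule: sum of all bases. $2200 + $23200 + $5300 = $30700.
Any prior felony conviction (+50%): $30700 × 1.5 = $46050.
Defendant is the primary caregiver for a dependent (−30%): $46050 × 0.7 = $32235.
Defendant was on pretrial release at the time (+60%): $32235 × 1.6 = $51576.
Continuous local residence of ten or more years (−$5750 flat): $51576 − $5750 = $45826.

$45826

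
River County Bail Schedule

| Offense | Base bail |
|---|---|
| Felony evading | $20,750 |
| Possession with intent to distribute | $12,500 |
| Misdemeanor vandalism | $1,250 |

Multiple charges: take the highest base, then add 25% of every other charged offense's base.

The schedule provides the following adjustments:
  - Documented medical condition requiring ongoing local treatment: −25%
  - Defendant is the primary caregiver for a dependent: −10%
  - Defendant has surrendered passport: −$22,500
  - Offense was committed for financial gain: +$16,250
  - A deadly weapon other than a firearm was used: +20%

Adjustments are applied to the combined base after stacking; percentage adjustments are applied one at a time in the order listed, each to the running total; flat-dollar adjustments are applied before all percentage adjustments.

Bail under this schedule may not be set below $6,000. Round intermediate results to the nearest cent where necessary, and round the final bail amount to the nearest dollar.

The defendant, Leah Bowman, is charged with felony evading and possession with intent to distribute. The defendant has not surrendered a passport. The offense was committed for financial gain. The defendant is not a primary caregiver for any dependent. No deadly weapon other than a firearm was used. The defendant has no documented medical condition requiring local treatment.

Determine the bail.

$40,125

Base amounts from the schedule: felony evading $20,750; possession with intent to distribute $12,500.
Stacking rule: highest base plus 25% of each additional charge. Highest is felony evading at $20,750. Additional: $12,500 × 25% = $3,125. Combined base = $20,750 + $3,125 = $23,875.
Offense was committed for financial gain (+$16,250 flat): $23,875 + $16,250 = $40,125.
$40,125 is at or above the $6,000 minimum.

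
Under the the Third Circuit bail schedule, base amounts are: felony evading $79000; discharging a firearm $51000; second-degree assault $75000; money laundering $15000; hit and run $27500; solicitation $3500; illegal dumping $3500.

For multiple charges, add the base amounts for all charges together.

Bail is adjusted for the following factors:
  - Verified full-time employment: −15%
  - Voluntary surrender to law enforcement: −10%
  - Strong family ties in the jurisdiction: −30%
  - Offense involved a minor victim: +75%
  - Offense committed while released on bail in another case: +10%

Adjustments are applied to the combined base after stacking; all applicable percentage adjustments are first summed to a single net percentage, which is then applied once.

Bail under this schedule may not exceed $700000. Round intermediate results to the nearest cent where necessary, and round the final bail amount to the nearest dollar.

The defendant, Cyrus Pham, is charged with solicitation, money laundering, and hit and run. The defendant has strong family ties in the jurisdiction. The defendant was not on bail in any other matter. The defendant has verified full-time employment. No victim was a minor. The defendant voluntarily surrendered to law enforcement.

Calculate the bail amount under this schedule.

$20700

Base amounts from the schedule: solicitation $3500; money laundering $15000; hit and run $27500.
Stacking rule: sum of all bases. $3500 + $15000 + $27500 = $46000.
Net percentage adjustment: −15% −10% −30% = −55%. $46000 × 0.45 = $20700.
$20700 is within the $700000 maximum.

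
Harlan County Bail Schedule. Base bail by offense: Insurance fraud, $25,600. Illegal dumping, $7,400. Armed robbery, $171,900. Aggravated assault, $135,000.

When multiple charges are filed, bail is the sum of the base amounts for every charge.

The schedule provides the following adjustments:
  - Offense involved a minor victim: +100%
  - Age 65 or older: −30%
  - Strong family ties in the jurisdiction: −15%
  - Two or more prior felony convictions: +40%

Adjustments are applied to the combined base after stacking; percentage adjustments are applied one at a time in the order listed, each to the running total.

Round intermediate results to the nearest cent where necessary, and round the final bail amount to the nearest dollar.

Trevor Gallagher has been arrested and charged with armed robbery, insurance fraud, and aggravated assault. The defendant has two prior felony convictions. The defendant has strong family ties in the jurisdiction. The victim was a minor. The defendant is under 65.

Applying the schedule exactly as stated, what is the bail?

$791,350

Base amounts from the schedule: armed robbery $171,900; insurance fraud $25,600; aggravated assault $135,000.
Stacking rule: sum of all bases. $171,900 + $25,600 + $135,000 = $332,500.
Offense involved a minor victim (+100%): $332,500 × 2 = $665,000.
Strong family ties in the jurisdiction (−15%): $665,000 × 0.85 = $565,250.
Two or more prior felony convictions (+40%): $565,250 × 1.4 = $791,350.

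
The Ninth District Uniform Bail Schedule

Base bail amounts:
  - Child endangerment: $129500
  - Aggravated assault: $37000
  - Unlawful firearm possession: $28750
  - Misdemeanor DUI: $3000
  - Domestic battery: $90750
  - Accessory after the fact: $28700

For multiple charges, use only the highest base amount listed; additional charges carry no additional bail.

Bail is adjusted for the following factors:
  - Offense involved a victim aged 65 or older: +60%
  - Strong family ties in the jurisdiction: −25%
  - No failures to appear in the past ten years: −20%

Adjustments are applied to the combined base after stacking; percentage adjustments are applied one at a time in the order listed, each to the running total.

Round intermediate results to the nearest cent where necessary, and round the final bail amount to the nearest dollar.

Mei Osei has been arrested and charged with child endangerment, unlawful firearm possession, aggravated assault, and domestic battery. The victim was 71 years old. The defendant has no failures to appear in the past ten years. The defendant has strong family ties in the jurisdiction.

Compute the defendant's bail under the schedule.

Base amounts from the schedule: child endangerment $129500; unlawful firearm possession $28750; aggravated assault $37000; domestic battery $90750.
Stacking rule: use the highest base only. Highest is child endangerment at $129500. Combined base = $129500.
Offense involved a victim aged 65 or older (+60%): $129500 × 1.6 = $207200.
Strong family ties in the jurisdiction (−25%): $207200 × 0.75 = $155400.
No failures to appear in the past ten years (−20%): $155400 × 0.8 = $124320.

$124320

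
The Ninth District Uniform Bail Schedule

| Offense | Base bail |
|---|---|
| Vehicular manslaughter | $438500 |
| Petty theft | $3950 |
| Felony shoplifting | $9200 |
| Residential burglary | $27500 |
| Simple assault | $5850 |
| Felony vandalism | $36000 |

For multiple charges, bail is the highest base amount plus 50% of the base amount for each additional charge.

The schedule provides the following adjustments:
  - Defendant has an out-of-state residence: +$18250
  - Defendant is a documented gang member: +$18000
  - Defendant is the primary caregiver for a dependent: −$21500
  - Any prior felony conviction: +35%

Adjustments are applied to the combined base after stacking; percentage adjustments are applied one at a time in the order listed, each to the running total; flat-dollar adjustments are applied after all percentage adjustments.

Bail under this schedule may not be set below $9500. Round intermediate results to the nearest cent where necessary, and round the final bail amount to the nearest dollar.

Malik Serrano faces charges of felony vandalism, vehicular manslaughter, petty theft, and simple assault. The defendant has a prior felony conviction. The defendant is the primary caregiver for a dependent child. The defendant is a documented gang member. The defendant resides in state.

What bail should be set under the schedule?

$619390

Base amounts from the schedule: felony vandalism $36000; vehicular manslaughter $438500; petty theft $3950; simple assault $5850.
Stacking rule: highest base plus 50% of each additional charge. Highest is vehicular manslaughter at $438500. Additional: $36000 × 50% = $18000; $3950 × 50% = $1975; $5850 × 50% = $2925. Combined base = $438500 + $22900 = $461400.
Any prior felony conviction (+35%): $461400 × 1.35 = $622890.
Defendant is a documented gang member (+$18000 flat): $622890 + $18000 = $640890.
Defendant is the primary caregiver for a dependent (−$21500 flat): $640890 − $21500 = $619390.
$619390 is at or above the $9500 minimum.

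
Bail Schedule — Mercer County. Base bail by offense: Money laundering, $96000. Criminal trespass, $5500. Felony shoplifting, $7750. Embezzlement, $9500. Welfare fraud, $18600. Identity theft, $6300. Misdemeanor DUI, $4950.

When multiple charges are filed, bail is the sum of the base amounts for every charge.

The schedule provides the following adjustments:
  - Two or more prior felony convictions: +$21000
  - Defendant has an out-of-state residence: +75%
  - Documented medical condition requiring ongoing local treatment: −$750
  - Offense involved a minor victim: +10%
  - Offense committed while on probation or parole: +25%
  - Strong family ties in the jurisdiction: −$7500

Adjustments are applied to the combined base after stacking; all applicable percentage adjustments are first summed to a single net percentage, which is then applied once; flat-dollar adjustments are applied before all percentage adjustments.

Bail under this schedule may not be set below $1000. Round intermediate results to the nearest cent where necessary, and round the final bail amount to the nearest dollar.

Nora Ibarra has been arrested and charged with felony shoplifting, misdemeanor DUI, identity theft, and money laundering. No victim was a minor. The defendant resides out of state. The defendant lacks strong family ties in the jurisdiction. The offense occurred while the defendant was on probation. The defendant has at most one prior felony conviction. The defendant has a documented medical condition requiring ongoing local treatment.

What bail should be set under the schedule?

Base amounts from the schedule: felony shoplifting $7750; misdemeanor DUI $4950; identity theft $6300; money laundering $96000.
Stacking rule: sum of all bases. $7750 + $4950 + $6300 + $96000 = $115000.
Documented medical condition requiring ongoing local treatment (−$750 flat): $115000 − $750 = $114250.
Net percentage adjustment: +75% +25% = +100%. $114250 × 2 = $228500.
$228500 is at or above the $1000 minimum.

$228500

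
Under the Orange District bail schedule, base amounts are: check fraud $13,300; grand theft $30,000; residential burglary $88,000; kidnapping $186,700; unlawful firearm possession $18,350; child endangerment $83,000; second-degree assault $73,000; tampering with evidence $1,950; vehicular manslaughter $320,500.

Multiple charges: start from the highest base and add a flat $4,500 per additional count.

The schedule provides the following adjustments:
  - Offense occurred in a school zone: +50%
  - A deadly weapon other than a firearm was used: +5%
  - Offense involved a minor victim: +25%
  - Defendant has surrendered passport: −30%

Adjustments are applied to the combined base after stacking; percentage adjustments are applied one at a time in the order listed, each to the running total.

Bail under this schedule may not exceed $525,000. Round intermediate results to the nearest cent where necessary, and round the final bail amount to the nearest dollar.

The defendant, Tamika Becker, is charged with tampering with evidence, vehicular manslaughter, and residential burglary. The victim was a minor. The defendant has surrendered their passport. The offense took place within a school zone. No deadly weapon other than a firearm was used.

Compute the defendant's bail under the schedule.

$432,469

Base amounts from the schedule: tampering with evidence $1,950; vehicular manslaughter $320,500; residential burglary $88,000.
Stacking rule: highest base plus $4,500 per additional charge. Highest is vehicular manslaughter at $320,500; 2 additional charges → +$9,000. Combined base = $329,500.
Offense occurred in a school zone (+50%): $329,500 × 1.5 = $494,250.
Offense involved a minor victim (+25%): $494,250 × 1.25 = $617,812.50.
Defendant has surrendered passport (−30%): $617,812.50 × 0.7 = $432,468.75.
$432,468.75 is within the $525,000 maximum.
Rounded to the nearest dollar: $432,469.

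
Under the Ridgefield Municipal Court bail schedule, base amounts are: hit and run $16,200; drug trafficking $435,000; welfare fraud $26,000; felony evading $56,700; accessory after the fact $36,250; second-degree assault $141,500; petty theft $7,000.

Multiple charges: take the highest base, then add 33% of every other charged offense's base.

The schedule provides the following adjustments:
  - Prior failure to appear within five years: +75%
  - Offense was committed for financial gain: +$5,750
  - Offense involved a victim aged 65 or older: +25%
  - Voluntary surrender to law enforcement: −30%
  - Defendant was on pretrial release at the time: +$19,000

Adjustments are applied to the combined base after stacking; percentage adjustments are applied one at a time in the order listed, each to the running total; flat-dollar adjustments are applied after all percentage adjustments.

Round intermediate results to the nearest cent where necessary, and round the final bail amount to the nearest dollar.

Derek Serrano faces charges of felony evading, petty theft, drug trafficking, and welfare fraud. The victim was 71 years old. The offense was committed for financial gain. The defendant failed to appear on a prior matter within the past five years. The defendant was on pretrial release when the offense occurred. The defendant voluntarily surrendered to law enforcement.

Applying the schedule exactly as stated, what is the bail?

Base amounts from the schedule: felony evading $56,700; petty theft $7,000; drug trafficking $435,000; welfare fraud $26,000.
Stacking rule: highest base plus 33% of each additional charge. Highest is drug trafficking at $435,000. Additional: $56,700 × 33% = $18,711; $7,000 × 33% = $2,310; $26,000 × 33% = $8,580. Combined base = $435,000 + $29,601 = $464,601.
Prior failure to appear within five years (+75%): $464,601 × 1.75 = $813,051.75.
Offense involved a victim aged 65 or older (+25%): $813,051.75 × 1.25 = $1,016,314.69.
Voluntary surrender to law enforcement (−30%): $1,016,314.69 × 0.7 = $711,420.28.
Offense was committed for financial gain (+$5,750 flat): $711,420.28 + $5,750 = $717,170.28.
Defendant was on pretrial release at the time (+$19,000 flat): $717,170.28 + $19,000 = $736,170.28.
Rounded to the nearest dollar: $736,170.

$736,170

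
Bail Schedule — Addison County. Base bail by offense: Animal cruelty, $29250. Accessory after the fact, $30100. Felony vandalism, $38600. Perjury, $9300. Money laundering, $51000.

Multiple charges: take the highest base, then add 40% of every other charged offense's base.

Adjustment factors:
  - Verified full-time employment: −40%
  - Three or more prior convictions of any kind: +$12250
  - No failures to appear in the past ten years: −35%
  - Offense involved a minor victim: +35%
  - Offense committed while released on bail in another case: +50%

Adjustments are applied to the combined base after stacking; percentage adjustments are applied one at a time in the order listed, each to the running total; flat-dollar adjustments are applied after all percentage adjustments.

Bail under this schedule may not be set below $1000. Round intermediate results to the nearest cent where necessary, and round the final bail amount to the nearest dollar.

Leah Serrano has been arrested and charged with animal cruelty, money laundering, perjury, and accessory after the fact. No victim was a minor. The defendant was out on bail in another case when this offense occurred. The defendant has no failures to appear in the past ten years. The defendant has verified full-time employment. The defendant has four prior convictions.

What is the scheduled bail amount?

Base amounts from the schedule: animal cruelty $29250; money laundering $51000; perjury $9300; accessory after the fact $30100.
Stacking rule: highest base plus 40% of each additional charge. Highest is money laundering at $51000. Additional: $29250 × 40% = $11700; $9300 × 40% = $3720; $30100 × 40% = $12040. Combined base = $51000 + $27460 = $78460.
Verified full-time employment (−40%): $78460 × 0.6 = $47076.
No failures to appear in the past ten years (−35%): $47076 × 0.65 = $30599.40.
Offense committed while released on bail in another case (+50%): $30599.40 × 1.5 = $45899.10.
Three or more prior convictions of any kind (+$12250 flat): $45899.10 + $12250 = $58149.10.
$58149.10 is at or above the $1000 minimum.
Rounded to the nearest dollar: $58149.

$58149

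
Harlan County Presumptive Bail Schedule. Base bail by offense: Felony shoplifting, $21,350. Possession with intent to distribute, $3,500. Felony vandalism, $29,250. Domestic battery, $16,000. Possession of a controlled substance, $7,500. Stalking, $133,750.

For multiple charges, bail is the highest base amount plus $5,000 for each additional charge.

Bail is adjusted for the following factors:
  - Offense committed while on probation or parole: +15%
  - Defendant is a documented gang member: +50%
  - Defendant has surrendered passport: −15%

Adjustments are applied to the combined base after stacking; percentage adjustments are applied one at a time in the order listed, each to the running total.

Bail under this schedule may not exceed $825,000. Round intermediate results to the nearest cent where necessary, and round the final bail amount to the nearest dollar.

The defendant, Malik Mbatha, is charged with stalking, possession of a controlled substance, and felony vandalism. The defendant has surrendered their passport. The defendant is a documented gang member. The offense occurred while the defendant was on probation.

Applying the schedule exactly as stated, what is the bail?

Base amounts from the schedule: stalking $133,750; possession of a controlled substance $7,500; felony vandalism $29,250.
Stacking rule: highest base plus $5,000 per additional charge. Highest is stalking at $133,750; 2 additional charges → +$10,000. Combined base = $143,750.
Offense committed while on probation or parole (+15%): $143,750 × 1.15 = $165,312.50.
Defendant is a documented gang member (+50%): $165,312.50 × 1.5 = $247,968.75.
Defendant has surrendered passport (−15%): $247,968.75 × 0.85 = $210,773.44.
$210,773.44 is within the $825,000 maximum.
Rounded to the nearest dollar: $210,773.

$210,773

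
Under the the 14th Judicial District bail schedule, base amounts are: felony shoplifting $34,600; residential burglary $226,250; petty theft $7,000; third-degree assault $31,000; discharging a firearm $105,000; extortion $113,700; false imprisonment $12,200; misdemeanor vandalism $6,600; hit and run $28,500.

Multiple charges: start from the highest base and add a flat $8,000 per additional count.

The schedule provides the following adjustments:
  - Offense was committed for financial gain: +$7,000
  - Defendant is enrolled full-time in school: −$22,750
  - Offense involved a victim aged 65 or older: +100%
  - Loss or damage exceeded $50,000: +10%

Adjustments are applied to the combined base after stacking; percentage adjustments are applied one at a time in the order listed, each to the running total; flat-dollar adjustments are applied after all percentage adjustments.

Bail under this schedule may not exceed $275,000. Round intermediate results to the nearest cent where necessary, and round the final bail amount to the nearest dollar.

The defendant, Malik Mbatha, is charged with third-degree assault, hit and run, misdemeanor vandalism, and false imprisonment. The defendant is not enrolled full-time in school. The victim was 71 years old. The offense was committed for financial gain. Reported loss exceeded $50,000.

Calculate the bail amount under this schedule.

$128,000

Base amounts from the schedule: third-degree assault $31,000; hit and run $28,500; misdemeanor vandalism $6,600; false imprisonment $12,200.
Stacking rule: highest base plus $8,000 per additional charge. Highest is third-degree assault at $31,000; 3 additional charges → +$24,000. Combined base = $55,000.
Offense involved a victim aged 65 or older (+100%): $55,000 × 2 = $110,000.
Loss or damage exceeded $50,000 (+10%): $110,000 × 1.1 = $121,000.
Offense was committed for financial gain (+$7,000 flat): $121,000 + $7,000 = $128,000.
$128,000 is within the $275,000 maximum.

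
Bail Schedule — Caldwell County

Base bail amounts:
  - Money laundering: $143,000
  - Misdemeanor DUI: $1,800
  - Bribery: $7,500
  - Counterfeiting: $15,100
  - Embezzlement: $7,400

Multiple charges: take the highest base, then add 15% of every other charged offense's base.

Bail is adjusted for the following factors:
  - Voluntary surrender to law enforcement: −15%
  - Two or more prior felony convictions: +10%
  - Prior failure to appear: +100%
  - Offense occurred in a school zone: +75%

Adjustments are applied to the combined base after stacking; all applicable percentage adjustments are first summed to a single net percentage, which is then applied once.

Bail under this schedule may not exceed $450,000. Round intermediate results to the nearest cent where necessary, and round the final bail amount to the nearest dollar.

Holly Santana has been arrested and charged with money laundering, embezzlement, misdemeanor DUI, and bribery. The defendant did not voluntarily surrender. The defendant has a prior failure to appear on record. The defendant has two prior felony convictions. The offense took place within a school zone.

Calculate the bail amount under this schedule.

Base amounts from the schedule: money laundering $143,000; embezzlement $7,400; misdemeanor DUI $1,800; bribery $7,500.
Stacking rule: highest base plus 15% of each additional charge. Highest is money laundering at $143,000. Additional: $7,400 × 15% = $1,110; $1,800 × 15% = $270; $7,500 × 15% = $1,125. Combined base = $143,000 + $2,505 = $145,505.
Net percentage adjustment: +10% +100% +75% = +185%. $145,505 × 2.85 = $414,689.25.
$414,689.25 is within the $450,000 maximum.
Rounded to the nearest dollar: $414,689.

$414,689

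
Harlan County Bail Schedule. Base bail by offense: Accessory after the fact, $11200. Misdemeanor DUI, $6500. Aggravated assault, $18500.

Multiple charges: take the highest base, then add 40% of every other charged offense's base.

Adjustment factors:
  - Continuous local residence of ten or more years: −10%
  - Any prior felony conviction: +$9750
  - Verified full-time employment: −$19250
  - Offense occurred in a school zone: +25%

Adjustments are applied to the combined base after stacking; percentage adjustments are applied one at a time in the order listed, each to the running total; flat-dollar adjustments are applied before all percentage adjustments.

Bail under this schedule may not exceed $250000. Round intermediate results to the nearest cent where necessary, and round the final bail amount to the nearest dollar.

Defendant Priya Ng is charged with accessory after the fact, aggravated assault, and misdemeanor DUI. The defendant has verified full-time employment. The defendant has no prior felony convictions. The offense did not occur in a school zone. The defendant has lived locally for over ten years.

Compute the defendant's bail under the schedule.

Base amounts from the schedule: accessory after the fact $11200; aggravated assault $18500; misdemeanor DUI $6500.
Stacking rule: highest base plus 40% of each additional charge. Highest is aggravated assault at $18500. Additional: $11200 × 40% = $4480; $6500 × 40% = $2600. Combined base = $18500 + $7080 = $25580.
Verified full-time employment (−$19250 flat): $25580 − $19250 = $6330.
Continuous local residence of ten or more years (−10%): $6330 × 0.9 = $5697.
$5697 is within the $250000 maximum.

$5697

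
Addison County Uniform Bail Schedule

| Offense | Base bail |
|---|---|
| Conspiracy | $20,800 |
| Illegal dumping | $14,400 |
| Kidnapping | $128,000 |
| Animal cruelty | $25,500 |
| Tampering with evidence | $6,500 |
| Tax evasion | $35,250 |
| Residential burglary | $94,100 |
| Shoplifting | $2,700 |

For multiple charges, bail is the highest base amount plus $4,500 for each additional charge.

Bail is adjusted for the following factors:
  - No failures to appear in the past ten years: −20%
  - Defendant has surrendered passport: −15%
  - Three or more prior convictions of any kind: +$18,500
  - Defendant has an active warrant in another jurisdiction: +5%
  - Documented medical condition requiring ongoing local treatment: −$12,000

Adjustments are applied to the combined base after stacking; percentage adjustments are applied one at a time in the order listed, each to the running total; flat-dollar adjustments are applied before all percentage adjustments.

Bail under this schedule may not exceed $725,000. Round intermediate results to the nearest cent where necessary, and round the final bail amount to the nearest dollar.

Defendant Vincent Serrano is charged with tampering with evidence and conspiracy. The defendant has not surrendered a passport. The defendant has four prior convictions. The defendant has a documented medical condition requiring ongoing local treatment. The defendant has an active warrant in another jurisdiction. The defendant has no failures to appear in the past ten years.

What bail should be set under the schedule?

Base amounts from the schedule: tampering with evidence $6,500; conspiracy $20,800.
Stacking rule: highest base plus $4,500 per additional charge. Highest is conspiracy at $20,800; 1 additional charge → +$4,500. Combined base = $25,300.
Three or more prior convictions of any kind (+$18,500 flat): $25,300 + $18,500 = $43,800.
Documented medical condition requiring ongoing local treatment (−$12,000 flat): $43,800 − $12,000 = $31,800.
No failures to appear in the past ten years (−20%): $31,800 × 0.8 = $25,440.
Defendant has an active warrant in another jurisdiction (+5%): $25,440 × 1.05 = $26,712.
$26,712 is within the $725,000 maximum.

$26,712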